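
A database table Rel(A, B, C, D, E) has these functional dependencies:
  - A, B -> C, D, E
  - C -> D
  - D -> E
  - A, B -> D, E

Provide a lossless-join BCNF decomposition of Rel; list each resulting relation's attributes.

Candidate key of the original relation: {A, B}.
{A, B, C, D, E}: {C} determines {C, D, E} here but is not a superkey — split on C -> D, E, giving {C, D, E} and {A, B, C}.
{C, D, E}: {D} determines {D, E} here but is not a superkey — split on D -> E, giving {D, E} and {C, D}.
{D, E}: every determinant is a superkey — BCNF.
{C, D}: every determinant is a superkey — BCNF.
{A, B, C}: every determinant is a superkey — BCNF.

{A, B, C}; {C, D}; {D, E}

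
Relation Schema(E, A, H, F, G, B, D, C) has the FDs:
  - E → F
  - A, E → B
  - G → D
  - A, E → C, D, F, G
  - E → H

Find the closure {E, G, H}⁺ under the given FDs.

Start with {E, G, H}.
E → F applies; add {F} → now {E, F, G, H}.
G → D applies; add {D} → now {D, E, F, G, H}.
No further FD applies.

{D, E, F, G, H}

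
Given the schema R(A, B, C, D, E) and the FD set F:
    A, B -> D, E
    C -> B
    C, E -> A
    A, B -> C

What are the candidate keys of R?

Closure of {A, B} is {A, B, C, D, E}, the whole schema; {A, B} is a candidate key.
Closure of {A, C} is {A, B, C, D, E}, the whole schema; {A, C} is a candidate key.
Closure of {C, E} is {A, B, C, D, E}, the whole schema; {C, E} is a candidate key.
Any other superkey properly contains one of these, so there are no further candidate keys.

{A, B}, {A, C}, {C, E}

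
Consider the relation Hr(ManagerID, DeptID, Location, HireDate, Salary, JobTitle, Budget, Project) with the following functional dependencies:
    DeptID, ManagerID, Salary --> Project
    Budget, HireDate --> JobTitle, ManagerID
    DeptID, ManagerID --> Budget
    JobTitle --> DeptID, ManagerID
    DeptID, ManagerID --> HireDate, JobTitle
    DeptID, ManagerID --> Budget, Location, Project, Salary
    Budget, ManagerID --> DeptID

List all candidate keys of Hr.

{Budget, HireDate}, {Budget, ManagerID}, {DeptID, ManagerID}, {JobTitle}

{JobTitle} is a candidate key since {JobTitle}⁺ = {Budget, DeptID, HireDate, JobTitle, Location, ManagerID, Project, Salary} covers every attribute.
{Budget, HireDate} is a candidate key since {Budget, HireDate}⁺ = {Budget, DeptID, HireDate, JobTitle, Location, ManagerID, Project, Salary} covers every attribute.
{Budget, ManagerID} is a candidate key since {Budget, ManagerID}⁺ = {Budget, DeptID, HireDate, JobTitle, Location, ManagerID, Project, Salary} covers every attribute.
{DeptID, ManagerID} is a candidate key since {DeptID, ManagerID}⁺ = {Budget, DeptID, HireDate, JobTitle, Location, ManagerID, Project, Salary} covers every attribute.
These are minimal and exhaustive — every other superkey contains one of them.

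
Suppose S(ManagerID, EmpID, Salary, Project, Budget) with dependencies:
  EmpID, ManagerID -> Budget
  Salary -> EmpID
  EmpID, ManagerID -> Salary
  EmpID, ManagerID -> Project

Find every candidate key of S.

No FD produces {ManagerID}, so it must be in every candidate key.
Closure of {EmpID, ManagerID} is {Budget, EmpID, ManagerID, Project, Salary}, the whole schema; {EmpID, ManagerID} is a candidate key.
Closure of {ManagerID, Salary} is {Budget, EmpID, ManagerID, Project, Salary}, the whole schema; {ManagerID, Salary} is a candidate key.
These are minimal and exhaustive — every other superkey contains one of them.

{EmpID, ManagerID}, {ManagerID, Salary}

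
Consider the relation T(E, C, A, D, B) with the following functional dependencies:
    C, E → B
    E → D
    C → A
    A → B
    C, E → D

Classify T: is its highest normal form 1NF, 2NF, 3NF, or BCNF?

1NF

Candidate key: {C, E}. Prime attributes: {C, E}.
For E → D we have {E}⁺ = {D, E}; {E} is not a superkey, so BCNF fails.
E → D determines the non-prime attribute {D} from a non-superkey — 3NF is violated.
The proper key subset {C} of {C, E} determines non-prime {A, B}, so the relation is not even in 2NF.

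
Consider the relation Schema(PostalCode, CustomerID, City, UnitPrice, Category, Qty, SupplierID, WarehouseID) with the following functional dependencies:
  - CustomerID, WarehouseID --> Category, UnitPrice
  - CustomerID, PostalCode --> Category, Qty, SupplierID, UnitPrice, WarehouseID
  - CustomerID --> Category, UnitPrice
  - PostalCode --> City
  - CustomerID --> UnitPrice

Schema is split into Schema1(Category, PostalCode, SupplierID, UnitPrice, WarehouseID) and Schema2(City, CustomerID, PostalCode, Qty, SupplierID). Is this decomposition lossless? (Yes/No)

No

Schema1 ∩ Schema2 = {PostalCode, SupplierID}; its closure under F is {City, PostalCode, SupplierID}.
The closure covers neither Schema1 nor Schema2 entirely; the join is not lossless.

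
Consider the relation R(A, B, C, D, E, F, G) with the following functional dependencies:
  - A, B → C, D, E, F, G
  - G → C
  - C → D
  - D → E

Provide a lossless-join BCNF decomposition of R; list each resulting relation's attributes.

Candidate key of the original relation: {A, B}.
{A, B, C, D, E, F, G}: {G} determines {C, D, E, G} here but is not a superkey — split on G → C, D, E, giving {C, D, E, G} and {A, B, F, G}.
{C, D, E, G}: {C} determines {C, D, E} here but is not a superkey — split on C → D, E, giving {C, D, E} and {C, G}.
{C, D, E}: {D} determines {D, E} here but is not a superkey — split on D → E, giving {D, E} and {C, D}.
{D, E} is in BCNF.
{C, D} is in BCNF.
{C, G} is in BCNF.
{A, B, F, G} is in BCNF.

{A, B, F, G}; {C, D}; {C, G}; {D, E}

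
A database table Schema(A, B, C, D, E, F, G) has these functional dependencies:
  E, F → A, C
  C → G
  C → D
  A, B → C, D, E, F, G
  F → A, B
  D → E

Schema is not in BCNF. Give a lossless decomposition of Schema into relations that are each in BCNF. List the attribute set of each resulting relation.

Candidate keys of the original relation: {A, B}, {F}.
Within {A, B, C, D, E, F, G}: {C}⁺ ∩ {A, B, C, D, E, F, G} = {C, D, E, G}, not the whole set, so C → D, E, G violates BCNF; decompose into {C, D, E, G} and {A, B, C, F}.
Within {C, D, E, G}: {D}⁺ ∩ {C, D, E, G} = {D, E}, not the whole set, so D → E violates BCNF; decompose into {D, E} and {C, D, G}.
{D, E} is in BCNF.
{C, D, G} is in BCNF.
{A, B, C, F} is in BCNF.

{A, B, C, F}; {C, D, G}; {D, E}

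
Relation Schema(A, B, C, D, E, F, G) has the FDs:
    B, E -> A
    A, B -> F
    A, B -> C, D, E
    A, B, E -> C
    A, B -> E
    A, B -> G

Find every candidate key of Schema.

{A, B}, {B, E}

{B} never appears on the right of any FD, so every key must include it.
{A, B}⁺ = {A, B, C, D, E, F, G}, which is every attribute, so {A, B} is a candidate key.
{B, E}⁺ = {A, B, C, D, E, F, G}, which is every attribute, so {B, E} is a candidate key.
These are minimal and exhaustive — every other superkey contains one of them.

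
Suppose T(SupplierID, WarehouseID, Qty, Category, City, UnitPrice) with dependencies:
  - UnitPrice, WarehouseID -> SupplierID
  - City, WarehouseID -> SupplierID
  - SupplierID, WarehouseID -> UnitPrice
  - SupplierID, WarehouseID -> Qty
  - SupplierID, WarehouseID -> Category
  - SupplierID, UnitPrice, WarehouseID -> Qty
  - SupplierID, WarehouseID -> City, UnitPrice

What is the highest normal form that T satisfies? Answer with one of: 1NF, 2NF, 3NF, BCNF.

BCNF

Candidate keys: {City, WarehouseID}, {SupplierID, WarehouseID}, {UnitPrice, WarehouseID}. Prime attributes: {City, SupplierID, UnitPrice, WarehouseID}.
Every FD has a superkey on the left, so the relation is in BCNF.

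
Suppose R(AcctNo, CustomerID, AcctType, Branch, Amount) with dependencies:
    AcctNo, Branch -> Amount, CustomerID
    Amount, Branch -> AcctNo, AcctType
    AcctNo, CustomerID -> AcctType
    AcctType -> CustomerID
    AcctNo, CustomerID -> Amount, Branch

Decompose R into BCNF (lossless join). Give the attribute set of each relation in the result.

{AcctNo, AcctType, Amount, Branch}; {AcctType, CustomerID}

Candidate keys of the original relation: {AcctNo, AcctType}, {AcctNo, Branch}, {AcctNo, CustomerID}, {Amount, Branch}.
Within {AcctNo, AcctType, Amount, Branch, CustomerID}: {AcctType}⁺ ∩ {AcctNo, AcctType, Amount, Branch, CustomerID} = {AcctType, CustomerID}, not the whole set, so AcctType -> CustomerID violates BCNF; decompose into {AcctType, CustomerID} and {AcctNo, AcctType, Amount, Branch}.
{AcctType, CustomerID} has no BCNF violation.
{AcctNo, AcctType, Amount, Branch} has no BCNF violation.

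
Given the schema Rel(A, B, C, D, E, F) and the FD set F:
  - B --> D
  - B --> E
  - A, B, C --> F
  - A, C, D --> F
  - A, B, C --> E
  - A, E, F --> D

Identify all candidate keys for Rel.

{A, B, C} never appear on the right of any FD, so every key must include all of them.
{A, B, C}⁺ = {A, B, C, D, E, F} — all of the relation — so {A, B, C} is a candidate key.
No smaller or unrelated set reaches every attribute, so there are no other keys.

{A, B, C}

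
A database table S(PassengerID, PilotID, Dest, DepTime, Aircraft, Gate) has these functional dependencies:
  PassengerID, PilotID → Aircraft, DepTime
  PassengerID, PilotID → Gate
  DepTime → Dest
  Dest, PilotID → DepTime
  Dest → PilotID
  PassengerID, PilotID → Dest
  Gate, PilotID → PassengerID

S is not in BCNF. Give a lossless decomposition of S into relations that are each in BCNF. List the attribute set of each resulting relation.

Candidate keys of the original relation: {DepTime, Gate}, {DepTime, PassengerID}, {Dest, Gate}, {Dest, PassengerID}, {Gate, PilotID}, {PassengerID, PilotID}.
In {Aircraft, DepTime, Dest, Gate, PassengerID, PilotID}, {DepTime} is not a superkey ({DepTime}⁺ restricted to this set is {DepTime, Dest, PilotID}), so split on DepTime → Dest, PilotID into {DepTime, Dest, PilotID} and {Aircraft, DepTime, Gate, PassengerID}.
{DepTime, Dest, PilotID}: every determinant is a superkey — BCNF.
{Aircraft, DepTime, Gate, PassengerID}: every determinant is a superkey — BCNF.

{Aircraft, DepTime, Gate, PassengerID}; {DepTime, Dest, PilotID}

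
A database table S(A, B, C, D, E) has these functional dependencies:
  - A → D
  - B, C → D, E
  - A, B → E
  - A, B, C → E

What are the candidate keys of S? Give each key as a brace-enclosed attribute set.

No FD produces {A, B, C}, so they must be in every candidate key.
{A, B, C}⁺ = {A, B, C, D, E}, which is every attribute, so {A, B, C} is a candidate key.
No other minimal set has full closure, so this is the only candidate key.

{A, B, C}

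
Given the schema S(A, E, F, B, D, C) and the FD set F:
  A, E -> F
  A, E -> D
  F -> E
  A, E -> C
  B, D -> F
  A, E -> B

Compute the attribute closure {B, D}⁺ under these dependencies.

{B, D, E, F}

Start with {B, D}.
B, D -> F applies; add {F} → now {B, D, F}.
F -> E applies; add {E} → now {B, D, E, F}.
No further FD applies.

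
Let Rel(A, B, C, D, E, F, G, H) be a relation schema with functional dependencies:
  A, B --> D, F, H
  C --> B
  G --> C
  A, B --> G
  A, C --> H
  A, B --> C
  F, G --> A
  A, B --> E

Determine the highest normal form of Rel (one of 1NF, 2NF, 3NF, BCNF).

Candidate keys: {A, B}, {A, C}, {A, G}, {F, G}. Prime attributes: {A, B, C, F, G}.
C --> B: {C}⁺ = {B, C}, which is not all of the attributes, so the left side is not a superkey — BCNF is violated.
Its right-hand attributes {B} are all prime, as are those of every other non-superkey FD — the relation is in 3NF.

3NF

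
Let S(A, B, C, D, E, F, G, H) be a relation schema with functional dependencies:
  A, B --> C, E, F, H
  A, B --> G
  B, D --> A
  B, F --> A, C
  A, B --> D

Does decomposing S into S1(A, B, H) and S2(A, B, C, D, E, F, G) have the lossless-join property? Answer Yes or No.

Common attributes: {A, B}; their closure is {A, B, C, D, E, F, G, H}.
This includes all of S1, so the common attributes are a superkey of S1 — the join is lossless.

Yes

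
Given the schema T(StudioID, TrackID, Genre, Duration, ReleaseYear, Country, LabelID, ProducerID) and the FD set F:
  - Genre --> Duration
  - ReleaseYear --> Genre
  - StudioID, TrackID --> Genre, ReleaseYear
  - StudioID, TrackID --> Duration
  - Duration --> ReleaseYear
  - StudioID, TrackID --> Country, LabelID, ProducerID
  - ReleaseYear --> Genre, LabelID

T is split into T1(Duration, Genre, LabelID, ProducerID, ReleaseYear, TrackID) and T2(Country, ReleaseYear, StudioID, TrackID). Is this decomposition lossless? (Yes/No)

No

The shared attributes are {ReleaseYear, TrackID} and {ReleaseYear, TrackID}⁺ = {Duration, Genre, LabelID, ReleaseYear, TrackID}.
T1 ⊄ {Duration, Genre, LabelID, ReleaseYear, TrackID} and T2 ⊄ {Duration, Genre, LabelID, ReleaseYear, TrackID}, so the split is lossy.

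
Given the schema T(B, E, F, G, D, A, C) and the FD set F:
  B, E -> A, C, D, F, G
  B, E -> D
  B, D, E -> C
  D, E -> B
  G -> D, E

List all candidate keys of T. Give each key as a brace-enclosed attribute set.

Closure of {G} is {A, B, C, D, E, F, G}, the whole schema; {G} is a candidate key.
Closure of {B, E} is {A, B, C, D, E, F, G}, the whole schema; {B, E} is a candidate key.
Closure of {D, E} is {A, B, C, D, E, F, G}, the whole schema; {D, E} is a candidate key.
Any other superkey properly contains one of these, so there are no further candidate keys.

{B, E}, {D, E}, {G}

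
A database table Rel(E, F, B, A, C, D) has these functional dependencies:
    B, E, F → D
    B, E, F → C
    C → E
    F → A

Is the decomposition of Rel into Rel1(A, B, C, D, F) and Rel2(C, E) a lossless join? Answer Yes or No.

Yes

Rel1 ∩ Rel2 = {C}; its closure under F is {C, E}.
Since Rel2 ⊆ {C, E}, the intersection is a superkey of Rel2; the decomposition is lossless.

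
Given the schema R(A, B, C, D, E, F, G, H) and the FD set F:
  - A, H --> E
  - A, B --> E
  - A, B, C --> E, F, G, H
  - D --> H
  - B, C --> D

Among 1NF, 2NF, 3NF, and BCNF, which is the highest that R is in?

Candidate key: {A, B, C}. Prime attributes: {A, B, C}.
A, H --> E breaks BCNF: {A, H}⁺ = {A, E, H}, so {A, H} is not a superkey.
A, H --> E determines the non-prime attribute {E} from a non-superkey — 3NF is violated.
The proper key subset {A, B} of {A, B, C} determines non-prime {E}, so the relation is not even in 2NF.

1NF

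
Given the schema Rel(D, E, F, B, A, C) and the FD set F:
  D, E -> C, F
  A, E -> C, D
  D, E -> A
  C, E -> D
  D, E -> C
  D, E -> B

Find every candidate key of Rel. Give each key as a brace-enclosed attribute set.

No FD produces {E}, so it must be in every candidate key.
Closure of {A, E} is {A, B, C, D, E, F}, the whole schema; {A, E} is a candidate key.
Closure of {C, E} is {A, B, C, D, E, F}, the whole schema; {C, E} is a candidate key.
Closure of {D, E} is {A, B, C, D, E, F}, the whole schema; {D, E} is a candidate key.
Any other superkey properly contains one of these, so there are no further candidate keys.

{A, E}, {C, E}, {D, E}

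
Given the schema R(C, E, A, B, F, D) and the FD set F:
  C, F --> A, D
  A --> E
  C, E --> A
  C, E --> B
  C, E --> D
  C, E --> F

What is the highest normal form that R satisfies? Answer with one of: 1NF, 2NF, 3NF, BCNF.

3NF

Candidate keys: {A, C}, {C, E}, {C, F}. Prime attributes: {A, C, E, F}.
A --> E breaks BCNF: {A}⁺ = {A, E}, so {A} is not a superkey.
Its right-hand attributes {E} are all prime, as are those of every other non-superkey FD — the relation is in 3NF.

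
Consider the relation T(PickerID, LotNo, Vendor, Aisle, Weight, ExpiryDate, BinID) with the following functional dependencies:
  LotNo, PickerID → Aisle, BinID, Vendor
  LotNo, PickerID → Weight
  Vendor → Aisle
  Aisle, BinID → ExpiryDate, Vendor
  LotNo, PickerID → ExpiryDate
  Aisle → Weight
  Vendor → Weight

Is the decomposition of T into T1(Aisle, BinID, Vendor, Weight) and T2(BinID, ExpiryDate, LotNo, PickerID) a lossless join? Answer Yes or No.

No

T1 ∩ T2 = {BinID}; its closure under F is {BinID}.
T1 ⊄ {BinID} and T2 ⊄ {BinID}, so the split is lossy.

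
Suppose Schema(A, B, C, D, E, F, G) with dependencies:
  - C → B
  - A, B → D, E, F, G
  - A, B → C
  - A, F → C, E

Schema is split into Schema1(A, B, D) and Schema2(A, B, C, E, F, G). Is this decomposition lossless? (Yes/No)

Yes

Common attributes: {A, B}; their closure is {A, B, C, D, E, F, G}.
Schema1 is contained in that closure, so Schema1 ∩ Schema2 → Schema1 holds and the join is lossless.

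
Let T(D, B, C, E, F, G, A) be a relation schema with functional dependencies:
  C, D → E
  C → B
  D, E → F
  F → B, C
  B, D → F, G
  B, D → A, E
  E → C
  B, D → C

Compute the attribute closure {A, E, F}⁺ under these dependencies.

Start with {A, E, F}.
F → B, C applies; add {B, C} → now {A, B, C, E, F}.
No further FD applies.

{A, B, C, E, F}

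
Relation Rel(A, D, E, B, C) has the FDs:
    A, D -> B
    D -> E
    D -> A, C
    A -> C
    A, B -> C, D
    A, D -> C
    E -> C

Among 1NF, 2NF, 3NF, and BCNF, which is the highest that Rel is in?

1NF

Candidate keys: {A, B}, {D}. Prime attributes: {A, B, D}.
For A -> C we have {A}⁺ = {A, C}; {A} is not a superkey, so BCNF fails.
Because {C} is non-prime and the left side of A -> C is not a superkey, the relation is not in 3NF.
{A} is a proper subset of the key {A, B}, and {A}⁺ contains the non-prime attribute {C} — a partial dependency, so 2NF is violated.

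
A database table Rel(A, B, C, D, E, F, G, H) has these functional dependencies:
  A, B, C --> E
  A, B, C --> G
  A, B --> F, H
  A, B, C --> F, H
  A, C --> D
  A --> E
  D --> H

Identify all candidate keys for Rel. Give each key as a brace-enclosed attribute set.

{A, B, C}

No FD produces {A, B, C}, so they must be in every candidate key.
Closure of {A, B, C} is {A, B, C, D, E, F, G, H}, the whole schema; {A, B, C} is a candidate key.
Every other attribute set either contains this one or has a smaller closure.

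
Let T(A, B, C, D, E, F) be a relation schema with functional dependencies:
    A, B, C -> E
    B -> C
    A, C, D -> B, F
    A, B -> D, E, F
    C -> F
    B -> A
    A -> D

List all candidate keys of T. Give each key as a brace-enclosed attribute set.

{B}⁺ = {A, B, C, D, E, F}, which is every attribute, so {B} is a candidate key.
{A, C}⁺ = {A, B, C, D, E, F}, which is every attribute, so {A, C} is a candidate key.
Any other superkey properly contains one of these, so there are no further candidate keys.

{A, C}, {B}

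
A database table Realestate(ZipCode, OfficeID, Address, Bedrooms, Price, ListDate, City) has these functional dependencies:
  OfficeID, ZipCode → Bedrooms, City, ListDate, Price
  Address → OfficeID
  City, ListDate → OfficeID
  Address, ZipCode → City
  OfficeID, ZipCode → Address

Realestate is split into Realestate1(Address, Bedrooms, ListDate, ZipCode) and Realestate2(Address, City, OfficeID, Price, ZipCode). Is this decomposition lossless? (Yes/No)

Common attributes: {Address, ZipCode}; their closure is {Address, Bedrooms, City, ListDate, OfficeID, Price, ZipCode}.
Since Realestate1 ⊆ {Address, Bedrooms, City, ListDate, OfficeID, Price, ZipCode}, the intersection is a superkey of Realestate1; the decomposition is lossless.

Yes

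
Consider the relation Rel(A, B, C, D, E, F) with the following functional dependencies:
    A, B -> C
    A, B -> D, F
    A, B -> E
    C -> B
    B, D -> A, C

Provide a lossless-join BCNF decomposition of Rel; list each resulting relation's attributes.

Candidate keys of the original relation: {A, B}, {A, C}, {B, D}, {C, D}.
In {A, B, C, D, E, F}, {C} is not a superkey ({C}⁺ restricted to this set is {B, C}), so split on C -> B into {B, C} and {A, C, D, E, F}.
{B, C} has no BCNF violation.
{A, C, D, E, F} has no BCNF violation.

{A, C, D, E, F}; {B, C}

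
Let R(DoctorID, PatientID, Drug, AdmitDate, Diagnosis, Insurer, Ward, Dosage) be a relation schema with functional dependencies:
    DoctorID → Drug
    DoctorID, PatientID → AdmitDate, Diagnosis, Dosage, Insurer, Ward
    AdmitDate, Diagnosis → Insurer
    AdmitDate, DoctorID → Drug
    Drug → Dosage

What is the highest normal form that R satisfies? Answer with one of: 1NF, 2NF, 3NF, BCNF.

1NF

Candidate key: {DoctorID, PatientID}. Prime attributes: {DoctorID, PatientID}.
DoctorID → Drug: {DoctorID}⁺ = {DoctorID, Dosage, Drug}, which is not all of the attributes, so the left side is not a superkey — BCNF is violated.
DoctorID → Drug determines the non-prime attribute {Drug} from a non-superkey — 3NF is violated.
{DoctorID} is a proper subset of the key {DoctorID, PatientID}, and {DoctorID}⁺ contains the non-prime attributes {Dosage, Drug} — a partial dependency, so 2NF is violated.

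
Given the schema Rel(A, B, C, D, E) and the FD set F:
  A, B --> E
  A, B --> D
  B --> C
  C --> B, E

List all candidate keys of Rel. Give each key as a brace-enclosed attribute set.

Attributes never on any right-hand side: {A} — every candidate key must contain it.
Closure of {A, B} is {A, B, C, D, E}, the whole schema; {A, B} is a candidate key.
Closure of {A, C} is {A, B, C, D, E}, the whole schema; {A, C} is a candidate key.
These are minimal and exhaustive — every other superkey contains one of them.

{A, B}, {A, C}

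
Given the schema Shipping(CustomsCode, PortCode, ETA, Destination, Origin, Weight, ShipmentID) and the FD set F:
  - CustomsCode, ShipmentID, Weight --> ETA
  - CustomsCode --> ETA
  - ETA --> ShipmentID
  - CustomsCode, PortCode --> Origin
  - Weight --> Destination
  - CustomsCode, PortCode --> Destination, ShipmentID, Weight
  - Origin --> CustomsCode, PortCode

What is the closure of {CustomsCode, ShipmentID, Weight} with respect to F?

{CustomsCode, Destination, ETA, ShipmentID, Weight}

Start with {CustomsCode, ShipmentID, Weight}.
CustomsCode, ShipmentID, Weight --> ETA applies; add {ETA} → now {CustomsCode, ETA, ShipmentID, Weight}.
Weight --> Destination applies; add {Destination} → now {CustomsCode, Destination, ETA, ShipmentID, Weight}.
No further FD applies.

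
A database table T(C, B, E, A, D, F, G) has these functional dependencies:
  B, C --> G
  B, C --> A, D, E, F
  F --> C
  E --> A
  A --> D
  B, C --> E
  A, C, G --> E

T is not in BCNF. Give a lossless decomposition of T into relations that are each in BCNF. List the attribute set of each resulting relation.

{A, D}; {A, E}; {B, E, F, G}; {C, F}

Candidate keys of the original relation: {B, C}, {B, F}.
In {A, B, C, D, E, F, G}, {F} is not a superkey ({F}⁺ restricted to this set is {C, F}), so split on F --> C into {C, F} and {A, B, D, E, F, G}.
{C, F} is in BCNF.
In {A, B, D, E, F, G}, {E} is not a superkey ({E}⁺ restricted to this set is {A, D, E}), so split on E --> A, D into {A, D, E} and {B, E, F, G}.
In {A, D, E}, {A} is not a superkey ({A}⁺ restricted to this set is {A, D}), so split on A --> D into {A, D} and {A, E}.
{A, D} is in BCNF.
{A, E} is in BCNF.
{B, E, F, G} is in BCNF.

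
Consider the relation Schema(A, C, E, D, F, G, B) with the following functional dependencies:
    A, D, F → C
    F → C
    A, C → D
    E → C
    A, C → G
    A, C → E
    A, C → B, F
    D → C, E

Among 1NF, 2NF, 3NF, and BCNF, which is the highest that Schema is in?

3NF

Candidate keys: {A, C}, {A, D}, {A, E}, {A, F}. Prime attributes: {A, C, D, E, F}.
F → C breaks BCNF: {F}⁺ = {C, F}, so {F} is not a superkey.
Since {C} ⊆ prime attributes and every other non-superkey FD also has a prime right side, the schema is in 3NF.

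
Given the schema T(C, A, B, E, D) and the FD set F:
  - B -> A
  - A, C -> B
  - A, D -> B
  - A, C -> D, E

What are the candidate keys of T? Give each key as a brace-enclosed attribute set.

Attributes never on any right-hand side: {C} — every candidate key must contain it.
{A, C}⁺ = {A, B, C, D, E}, which is every attribute, so {A, C} is a candidate key.
{B, C}⁺ = {A, B, C, D, E}, which is every attribute, so {B, C} is a candidate key.
No proper subset of any of these is a key, and no other minimal superkey exists.

{A, C}, {B, C}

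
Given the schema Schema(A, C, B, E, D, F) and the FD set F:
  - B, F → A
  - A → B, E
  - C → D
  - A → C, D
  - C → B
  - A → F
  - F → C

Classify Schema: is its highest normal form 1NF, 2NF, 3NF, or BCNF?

Candidate keys: {A}, {F}. Prime attributes: {A, F}.
C → D: {C}⁺ = {B, C, D}, which is not all of the attributes, so the left side is not a superkey — BCNF is violated.
C → D has non-prime {D} on the right and a non-superkey on the left, so 3NF fails.
With only single-attribute keys there can be no partial dependency, so 2NF holds.

2NF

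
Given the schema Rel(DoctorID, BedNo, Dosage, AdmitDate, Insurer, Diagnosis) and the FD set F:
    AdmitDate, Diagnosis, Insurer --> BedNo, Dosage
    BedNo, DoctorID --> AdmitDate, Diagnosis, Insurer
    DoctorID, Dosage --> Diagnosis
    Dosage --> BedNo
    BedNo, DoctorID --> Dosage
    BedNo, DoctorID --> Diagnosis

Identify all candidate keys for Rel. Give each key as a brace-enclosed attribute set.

{AdmitDate, Diagnosis, DoctorID, Insurer}, {BedNo, DoctorID}, {DoctorID, Dosage}

Attributes never on any right-hand side: {DoctorID} — every candidate key must contain it.
{BedNo, DoctorID}⁺ = {AdmitDate, BedNo, Diagnosis, DoctorID, Dosage, Insurer}, which is every attribute, so {BedNo, DoctorID} is a candidate key.
{DoctorID, Dosage}⁺ = {AdmitDate, BedNo, Diagnosis, DoctorID, Dosage, Insurer}, which is every attribute, so {DoctorID, Dosage} is a candidate key.
{AdmitDate, Diagnosis, DoctorID, Insurer}⁺ = {AdmitDate, BedNo, Diagnosis, DoctorID, Dosage, Insurer}, which is every attribute, so {AdmitDate, Diagnosis, DoctorID, Insurer} is a candidate key.
No proper subset of any of these is a key, and no other minimal superkey exists.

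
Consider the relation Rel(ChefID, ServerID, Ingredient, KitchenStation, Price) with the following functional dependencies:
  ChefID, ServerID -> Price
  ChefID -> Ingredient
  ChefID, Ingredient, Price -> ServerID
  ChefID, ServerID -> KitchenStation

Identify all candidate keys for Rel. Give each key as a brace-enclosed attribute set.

{ChefID, Price}, {ChefID, ServerID}

No FD produces {ChefID}, so it must be in every candidate key.
{ChefID, Price}⁺ = {ChefID, Ingredient, KitchenStation, Price, ServerID} — all of the relation — so {ChefID, Price} is a candidate key.
{ChefID, ServerID}⁺ = {ChefID, Ingredient, KitchenStation, Price, ServerID} — all of the relation — so {ChefID, ServerID} is a candidate key.
No proper subset of any of these is a key, and no other minimal superkey exists.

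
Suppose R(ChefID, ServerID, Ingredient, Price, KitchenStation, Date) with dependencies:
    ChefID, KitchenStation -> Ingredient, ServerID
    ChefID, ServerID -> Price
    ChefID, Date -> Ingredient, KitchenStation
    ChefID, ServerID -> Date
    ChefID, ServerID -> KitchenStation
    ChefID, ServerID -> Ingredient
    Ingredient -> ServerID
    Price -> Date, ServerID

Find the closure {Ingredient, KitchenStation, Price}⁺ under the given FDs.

Start with {Ingredient, KitchenStation, Price}.
Ingredient -> ServerID applies; add {ServerID} → now {Ingredient, KitchenStation, Price, ServerID}.
Price -> Date, ServerID applies; add {Date} → now {Date, Ingredient, KitchenStation, Price, ServerID}.
No further FD applies.

{Date, Ingredient, KitchenStation, Price, ServerID}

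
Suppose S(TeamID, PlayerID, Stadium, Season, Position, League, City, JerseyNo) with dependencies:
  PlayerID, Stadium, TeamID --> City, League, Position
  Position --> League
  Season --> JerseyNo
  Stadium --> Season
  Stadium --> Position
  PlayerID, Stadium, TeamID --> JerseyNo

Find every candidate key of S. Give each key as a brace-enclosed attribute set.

{PlayerID, Stadium, TeamID}

{PlayerID, Stadium, TeamID} never appear on the right of any FD, so every key must include all of them.
{PlayerID, Stadium, TeamID}⁺ = {City, JerseyNo, League, PlayerID, Position, Season, Stadium, TeamID}, which is every attribute, so {PlayerID, Stadium, TeamID} is a candidate key.
No other minimal set has full closure, so this is the only candidate key.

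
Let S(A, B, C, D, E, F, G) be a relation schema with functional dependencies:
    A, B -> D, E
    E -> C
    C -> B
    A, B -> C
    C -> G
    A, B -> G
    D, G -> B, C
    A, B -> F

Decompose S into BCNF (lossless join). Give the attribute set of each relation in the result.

{A, D, E, F}; {B, C, G}; {C, E}

Candidate keys of the original relation: {A, B}, {A, C}, {A, D, G}, {A, E}.
Within {A, B, C, D, E, F, G}: {E}⁺ ∩ {A, B, C, D, E, F, G} = {B, C, E, G}, not the whole set, so E -> B, C, G violates BCNF; decompose into {B, C, E, G} and {A, D, E, F}.
Within {B, C, E, G}: {C}⁺ ∩ {B, C, E, G} = {B, C, G}, not the whole set, so C -> B, G violates BCNF; decompose into {B, C, G} and {C, E}.
{B, C, G}: every determinant is a superkey — BCNF.
{C, E}: every determinant is a superkey — BCNF.
{A, D, E, F}: every determinant is a superkey — BCNF.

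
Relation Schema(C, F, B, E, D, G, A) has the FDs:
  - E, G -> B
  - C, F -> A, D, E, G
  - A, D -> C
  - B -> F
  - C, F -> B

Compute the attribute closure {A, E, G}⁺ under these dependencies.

{A, B, E, F, G}

Start with {A, E, G}.
E, G -> B applies; add {B} → now {A, B, E, G}.
B -> F applies; add {F} → now {A, B, E, F, G}.
No further FD applies.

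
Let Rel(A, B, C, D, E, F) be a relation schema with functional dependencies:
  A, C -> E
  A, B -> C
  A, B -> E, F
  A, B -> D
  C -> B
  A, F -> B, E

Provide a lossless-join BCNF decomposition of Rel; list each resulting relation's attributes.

Candidate keys of the original relation: {A, B}, {A, C}, {A, F}.
Within {A, B, C, D, E, F}: {C}⁺ ∩ {A, B, C, D, E, F} = {B, C}, not the whole set, so C -> B violates BCNF; decompose into {B, C} and {A, C, D, E, F}.
{B, C} has no BCNF violation.
{A, C, D, E, F} has no BCNF violation.

{A, C, D, E, F}; {B, C}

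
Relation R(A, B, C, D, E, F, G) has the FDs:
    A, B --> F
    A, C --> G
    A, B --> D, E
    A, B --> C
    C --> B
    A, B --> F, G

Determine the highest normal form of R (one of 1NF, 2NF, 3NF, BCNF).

3NF

Candidate keys: {A, B}, {A, C}. Prime attributes: {A, B, C}.
C --> B: {C}⁺ = {B, C}, which is not all of the attributes, so the left side is not a superkey — BCNF is violated.
But every attribute on its right side ({B}) is prime, and the same holds for every other non-superkey FD, so 3NF still holds.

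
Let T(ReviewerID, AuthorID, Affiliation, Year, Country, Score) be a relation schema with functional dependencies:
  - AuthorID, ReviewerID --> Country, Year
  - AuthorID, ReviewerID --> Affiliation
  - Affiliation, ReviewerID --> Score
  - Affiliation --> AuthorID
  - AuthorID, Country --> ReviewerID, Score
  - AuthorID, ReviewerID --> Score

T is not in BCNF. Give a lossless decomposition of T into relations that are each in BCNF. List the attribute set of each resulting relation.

Candidate keys of the original relation: {Affiliation, Country}, {Affiliation, ReviewerID}, {AuthorID, Country}, {AuthorID, ReviewerID}.
Within {Affiliation, AuthorID, Country, ReviewerID, Score, Year}: {Affiliation}⁺ ∩ {Affiliation, AuthorID, Country, ReviewerID, Score, Year} = {Affiliation, AuthorID}, not the whole set, so Affiliation --> AuthorID violates BCNF; decompose into {Affiliation, AuthorID} and {Affiliation, Country, ReviewerID, Score, Year}.
{Affiliation, AuthorID} is in BCNF.
{Affiliation, Country, ReviewerID, Score, Year} is in BCNF.

{Affiliation, AuthorID}; {Affiliation, Country, ReviewerID, Score, Year}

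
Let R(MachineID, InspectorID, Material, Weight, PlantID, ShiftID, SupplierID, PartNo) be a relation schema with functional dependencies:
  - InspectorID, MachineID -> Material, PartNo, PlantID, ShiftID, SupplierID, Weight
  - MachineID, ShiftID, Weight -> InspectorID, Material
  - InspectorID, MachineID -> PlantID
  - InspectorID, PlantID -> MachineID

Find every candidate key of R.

{InspectorID, MachineID}, {InspectorID, PlantID}, {MachineID, ShiftID, Weight}

{InspectorID, MachineID}⁺ = {InspectorID, MachineID, Material, PartNo, PlantID, ShiftID, SupplierID, Weight}, which is every attribute, so {InspectorID, MachineID} is a candidate key.
{InspectorID, PlantID}⁺ = {InspectorID, MachineID, Material, PartNo, PlantID, ShiftID, SupplierID, Weight}, which is every attribute, so {InspectorID, PlantID} is a candidate key.
{MachineID, ShiftID, Weight}⁺ = {InspectorID, MachineID, Material, PartNo, PlantID, ShiftID, SupplierID, Weight}, which is every attribute, so {MachineID, ShiftID, Weight} is a candidate key.
No proper subset of any of these is a key, and no other minimal superkey exists.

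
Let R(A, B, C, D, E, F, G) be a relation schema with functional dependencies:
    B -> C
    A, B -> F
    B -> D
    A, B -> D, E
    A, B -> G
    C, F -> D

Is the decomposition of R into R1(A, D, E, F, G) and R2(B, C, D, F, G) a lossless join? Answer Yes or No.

No

R1 ∩ R2 = {D, F, G}; its closure under F is {D, F, G}.
Neither R1 nor R2 is contained in that closure, so the decomposition is lossy.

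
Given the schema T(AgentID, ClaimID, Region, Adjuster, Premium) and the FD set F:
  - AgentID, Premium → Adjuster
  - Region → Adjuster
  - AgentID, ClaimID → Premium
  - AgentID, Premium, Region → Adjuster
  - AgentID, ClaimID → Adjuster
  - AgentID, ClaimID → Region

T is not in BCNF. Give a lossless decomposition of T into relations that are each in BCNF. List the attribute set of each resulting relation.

Candidate key of the original relation: {AgentID, ClaimID}.
Within {Adjuster, AgentID, ClaimID, Premium, Region}: {AgentID, Premium}⁺ ∩ {Adjuster, AgentID, ClaimID, Premium, Region} = {Adjuster, AgentID, Premium}, not the whole set, so AgentID, Premium → Adjuster violates BCNF; decompose into {Adjuster, AgentID, Premium} and {AgentID, ClaimID, Premium, Region}.
{Adjuster, AgentID, Premium}: every determinant is a superkey — BCNF.
{AgentID, ClaimID, Premium, Region}: every determinant is a superkey — BCNF.

{Adjuster, AgentID, Premium}; {AgentID, ClaimID, Premium, Region}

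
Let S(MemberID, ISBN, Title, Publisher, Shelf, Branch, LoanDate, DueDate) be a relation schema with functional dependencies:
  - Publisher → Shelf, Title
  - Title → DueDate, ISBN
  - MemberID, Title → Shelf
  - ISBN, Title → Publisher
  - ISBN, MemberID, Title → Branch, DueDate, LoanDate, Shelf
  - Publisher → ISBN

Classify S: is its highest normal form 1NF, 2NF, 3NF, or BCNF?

Candidate keys: {MemberID, Publisher}, {MemberID, Title}. Prime attributes: {MemberID, Publisher, Title}.
For Publisher → Shelf, Title we have {Publisher}⁺ = {DueDate, ISBN, Publisher, Shelf, Title}; {Publisher} is not a superkey, so BCNF fails.
Publisher → Shelf, Title has non-prime {Shelf} on the right and a non-superkey on the left, so 3NF fails.
The proper key subset {Publisher} of {MemberID, Publisher} determines non-prime {DueDate, ISBN, Shelf}, so the relation is not even in 2NF.

1NF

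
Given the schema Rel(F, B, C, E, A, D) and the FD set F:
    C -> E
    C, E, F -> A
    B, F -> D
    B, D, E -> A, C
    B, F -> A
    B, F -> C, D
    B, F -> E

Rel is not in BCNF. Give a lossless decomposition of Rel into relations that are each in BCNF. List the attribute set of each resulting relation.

{A, C, F}; {B, C, D, F}; {C, E}

Candidate key of the original relation: {B, F}.
In {A, B, C, D, E, F}, {C} is not a superkey ({C}⁺ restricted to this set is {C, E}), so split on C -> E into {C, E} and {A, B, C, D, F}.
{C, E} is in BCNF.
In {A, B, C, D, F}, {C, F} is not a superkey ({C, F}⁺ restricted to this set is {A, C, F}), so split on C, F -> A into {A, C, F} and {B, C, D, F}.
{A, C, F} is in BCNF.
{B, C, D, F} is in BCNF.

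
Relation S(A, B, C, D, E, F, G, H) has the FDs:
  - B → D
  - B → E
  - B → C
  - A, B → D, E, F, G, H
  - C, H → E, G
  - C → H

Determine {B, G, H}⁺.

Start with {B, G, H}.
B → D applies; add {D} → now {B, D, G, H}.
B → E applies; add {E} → now {B, D, E, G, H}.
B → C applies; add {C} → now {B, C, D, E, G, H}.
No further FD applies.

{B, C, D, E, G, H}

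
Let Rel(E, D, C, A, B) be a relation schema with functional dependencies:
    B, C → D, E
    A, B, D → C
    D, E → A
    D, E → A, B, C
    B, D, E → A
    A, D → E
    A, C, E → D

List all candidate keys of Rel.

Closure of {A, D} is {A, B, C, D, E}, the whole schema; {A, D} is a candidate key.
Closure of {B, C} is {A, B, C, D, E}, the whole schema; {B, C} is a candidate key.
Closure of {D, E} is {A, B, C, D, E}, the whole schema; {D, E} is a candidate key.
Closure of {A, C, E} is {A, B, C, D, E}, the whole schema; {A, C, E} is a candidate key.
No proper subset of any of these is a key, and no other minimal superkey exists.

{A, C, E}, {A, D}, {B, C}, {D, E}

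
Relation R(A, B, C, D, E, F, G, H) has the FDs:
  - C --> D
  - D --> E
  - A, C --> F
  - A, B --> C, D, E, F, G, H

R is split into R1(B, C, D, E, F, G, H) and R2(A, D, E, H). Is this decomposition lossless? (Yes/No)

Common attributes: {D, E, H}; their closure is {D, E, H}.
R1 ⊄ {D, E, H} and R2 ⊄ {D, E, H}, so the split is lossy.

No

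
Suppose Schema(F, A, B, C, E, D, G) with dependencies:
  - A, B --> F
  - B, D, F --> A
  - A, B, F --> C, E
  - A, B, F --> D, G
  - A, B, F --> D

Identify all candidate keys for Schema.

{A, B}, {B, D, F}

No FD produces {B}, so it must be in every candidate key.
{A, B}⁺ = {A, B, C, D, E, F, G}, which is every attribute, so {A, B} is a candidate key.
{B, D, F}⁺ = {A, B, C, D, E, F, G}, which is every attribute, so {B, D, F} is a candidate key.
No proper subset of any of these is a key, and no other minimal superkey exists.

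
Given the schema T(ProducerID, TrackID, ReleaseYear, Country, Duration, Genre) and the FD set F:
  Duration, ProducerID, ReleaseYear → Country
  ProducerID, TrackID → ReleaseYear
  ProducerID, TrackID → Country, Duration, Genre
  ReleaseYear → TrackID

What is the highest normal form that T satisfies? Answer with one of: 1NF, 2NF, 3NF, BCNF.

Candidate keys: {ProducerID, ReleaseYear}, {ProducerID, TrackID}. Prime attributes: {ProducerID, ReleaseYear, TrackID}.
ReleaseYear → TrackID: {ReleaseYear}⁺ = {ReleaseYear, TrackID}, which is not all of the attributes, so the left side is not a superkey — BCNF is violated.
Since {TrackID} ⊆ prime attributes and every other non-superkey FD also has a prime right side, the schema is in 3NF.

3NF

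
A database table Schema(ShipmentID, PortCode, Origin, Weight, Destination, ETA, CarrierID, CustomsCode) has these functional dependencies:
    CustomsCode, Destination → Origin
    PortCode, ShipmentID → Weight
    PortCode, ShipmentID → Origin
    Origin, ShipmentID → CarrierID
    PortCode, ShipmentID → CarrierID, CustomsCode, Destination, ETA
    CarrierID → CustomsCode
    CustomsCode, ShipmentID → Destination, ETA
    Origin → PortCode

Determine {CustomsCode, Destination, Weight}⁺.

{CustomsCode, Destination, Origin, PortCode, Weight}

Start with {CustomsCode, Destination, Weight}.
CustomsCode, Destination → Origin applies; add {Origin} → now {CustomsCode, Destination, Origin, Weight}.
Origin → PortCode applies; add {PortCode} → now {CustomsCode, Destination, Origin, PortCode, Weight}.
No further FD applies.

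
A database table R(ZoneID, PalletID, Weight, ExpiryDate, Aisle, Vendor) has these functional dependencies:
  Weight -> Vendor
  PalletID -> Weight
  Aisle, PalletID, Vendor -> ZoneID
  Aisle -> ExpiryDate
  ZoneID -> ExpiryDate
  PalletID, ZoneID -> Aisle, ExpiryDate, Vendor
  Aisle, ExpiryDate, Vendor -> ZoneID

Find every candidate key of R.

{Aisle, PalletID}, {PalletID, ZoneID}

No FD produces {PalletID}, so it must be in every candidate key.
{Aisle, PalletID} is a candidate key since {Aisle, PalletID}⁺ = {Aisle, ExpiryDate, PalletID, Vendor, Weight, ZoneID} covers every attribute.
{PalletID, ZoneID} is a candidate key since {PalletID, ZoneID}⁺ = {Aisle, ExpiryDate, PalletID, Vendor, Weight, ZoneID} covers every attribute.
Any other superkey properly contains one of these, so there are no further candidate keys.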